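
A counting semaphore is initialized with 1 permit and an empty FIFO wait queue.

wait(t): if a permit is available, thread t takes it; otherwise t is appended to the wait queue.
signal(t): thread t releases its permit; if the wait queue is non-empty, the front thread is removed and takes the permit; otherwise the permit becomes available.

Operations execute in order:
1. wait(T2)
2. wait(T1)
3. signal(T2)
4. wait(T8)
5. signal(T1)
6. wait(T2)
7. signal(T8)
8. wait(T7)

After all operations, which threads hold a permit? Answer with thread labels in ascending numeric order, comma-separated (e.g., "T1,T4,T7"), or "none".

Step 1: wait(T2) -> count=0 queue=[] holders={T2}
Step 2: wait(T1) -> count=0 queue=[T1] holders={T2}
Step 3: signal(T2) -> count=0 queue=[] holders={T1}
Step 4: wait(T8) -> count=0 queue=[T8] holders={T1}
Step 5: signal(T1) -> count=0 queue=[] holders={T8}
Step 6: wait(T2) -> count=0 queue=[T2] holders={T8}
Step 7: signal(T8) -> count=0 queue=[] holders={T2}
Step 8: wait(T7) -> count=0 queue=[T7] holders={T2}
Final holders: T2

Answer: T2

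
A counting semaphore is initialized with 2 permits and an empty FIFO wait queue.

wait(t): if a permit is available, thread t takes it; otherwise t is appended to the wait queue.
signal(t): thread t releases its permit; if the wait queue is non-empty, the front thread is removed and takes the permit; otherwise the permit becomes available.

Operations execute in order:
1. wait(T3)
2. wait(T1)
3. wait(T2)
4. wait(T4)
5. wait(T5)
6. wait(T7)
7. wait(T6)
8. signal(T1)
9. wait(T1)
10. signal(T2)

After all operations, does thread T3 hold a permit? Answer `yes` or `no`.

Step 1: wait(T3) -> count=1 queue=[] holders={T3}
Step 2: wait(T1) -> count=0 queue=[] holders={T1,T3}
Step 3: wait(T2) -> count=0 queue=[T2] holders={T1,T3}
Step 4: wait(T4) -> count=0 queue=[T2,T4] holders={T1,T3}
Step 5: wait(T5) -> count=0 queue=[T2,T4,T5] holders={T1,T3}
Step 6: wait(T7) -> count=0 queue=[T2,T4,T5,T7] holders={T1,T3}
Step 7: wait(T6) -> count=0 queue=[T2,T4,T5,T7,T6] holders={T1,T3}
Step 8: signal(T1) -> count=0 queue=[T4,T5,T7,T6] holders={T2,T3}
Step 9: wait(T1) -> count=0 queue=[T4,T5,T7,T6,T1] holders={T2,T3}
Step 10: signal(T2) -> count=0 queue=[T5,T7,T6,T1] holders={T3,T4}
Final holders: {T3,T4} -> T3 in holders

Answer: yes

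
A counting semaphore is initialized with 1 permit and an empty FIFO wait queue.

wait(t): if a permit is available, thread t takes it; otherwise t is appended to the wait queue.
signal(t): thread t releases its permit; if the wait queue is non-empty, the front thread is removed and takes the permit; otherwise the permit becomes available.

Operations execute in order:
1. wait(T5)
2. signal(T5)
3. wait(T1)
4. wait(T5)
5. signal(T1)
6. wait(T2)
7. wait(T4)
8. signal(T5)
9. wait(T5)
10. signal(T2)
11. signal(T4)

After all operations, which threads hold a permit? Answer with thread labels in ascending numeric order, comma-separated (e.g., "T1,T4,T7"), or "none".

Answer: T5

Derivation:
Step 1: wait(T5) -> count=0 queue=[] holders={T5}
Step 2: signal(T5) -> count=1 queue=[] holders={none}
Step 3: wait(T1) -> count=0 queue=[] holders={T1}
Step 4: wait(T5) -> count=0 queue=[T5] holders={T1}
Step 5: signal(T1) -> count=0 queue=[] holders={T5}
Step 6: wait(T2) -> count=0 queue=[T2] holders={T5}
Step 7: wait(T4) -> count=0 queue=[T2,T4] holders={T5}
Step 8: signal(T5) -> count=0 queue=[T4] holders={T2}
Step 9: wait(T5) -> count=0 queue=[T4,T5] holders={T2}
Step 10: signal(T2) -> count=0 queue=[T5] holders={T4}
Step 11: signal(T4) -> count=0 queue=[] holders={T5}
Final holders: T5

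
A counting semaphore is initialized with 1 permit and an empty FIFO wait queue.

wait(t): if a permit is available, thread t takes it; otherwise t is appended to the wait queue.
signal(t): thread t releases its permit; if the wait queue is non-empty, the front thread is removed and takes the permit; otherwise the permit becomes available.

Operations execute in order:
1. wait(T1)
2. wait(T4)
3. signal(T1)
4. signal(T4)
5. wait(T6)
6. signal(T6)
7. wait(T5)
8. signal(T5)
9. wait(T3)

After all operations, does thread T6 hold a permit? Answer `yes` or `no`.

Step 1: wait(T1) -> count=0 queue=[] holders={T1}
Step 2: wait(T4) -> count=0 queue=[T4] holders={T1}
Step 3: signal(T1) -> count=0 queue=[] holders={T4}
Step 4: signal(T4) -> count=1 queue=[] holders={none}
Step 5: wait(T6) -> count=0 queue=[] holders={T6}
Step 6: signal(T6) -> count=1 queue=[] holders={none}
Step 7: wait(T5) -> count=0 queue=[] holders={T5}
Step 8: signal(T5) -> count=1 queue=[] holders={none}
Step 9: wait(T3) -> count=0 queue=[] holders={T3}
Final holders: {T3} -> T6 not in holders

Answer: no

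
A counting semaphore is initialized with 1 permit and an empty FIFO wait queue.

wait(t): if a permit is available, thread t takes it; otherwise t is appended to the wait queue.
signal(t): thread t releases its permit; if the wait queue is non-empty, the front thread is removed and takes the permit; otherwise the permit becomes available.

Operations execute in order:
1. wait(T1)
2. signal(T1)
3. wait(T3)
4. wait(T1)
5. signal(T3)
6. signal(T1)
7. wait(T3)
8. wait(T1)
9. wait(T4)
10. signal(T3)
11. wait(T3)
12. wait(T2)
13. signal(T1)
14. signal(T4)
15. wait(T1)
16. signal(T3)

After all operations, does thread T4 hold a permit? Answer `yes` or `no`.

Answer: no

Derivation:
Step 1: wait(T1) -> count=0 queue=[] holders={T1}
Step 2: signal(T1) -> count=1 queue=[] holders={none}
Step 3: wait(T3) -> count=0 queue=[] holders={T3}
Step 4: wait(T1) -> count=0 queue=[T1] holders={T3}
Step 5: signal(T3) -> count=0 queue=[] holders={T1}
Step 6: signal(T1) -> count=1 queue=[] holders={none}
Step 7: wait(T3) -> count=0 queue=[] holders={T3}
Step 8: wait(T1) -> count=0 queue=[T1] holders={T3}
Step 9: wait(T4) -> count=0 queue=[T1,T4] holders={T3}
Step 10: signal(T3) -> count=0 queue=[T4] holders={T1}
Step 11: wait(T3) -> count=0 queue=[T4,T3] holders={T1}
Step 12: wait(T2) -> count=0 queue=[T4,T3,T2] holders={T1}
Step 13: signal(T1) -> count=0 queue=[T3,T2] holders={T4}
Step 14: signal(T4) -> count=0 queue=[T2] holders={T3}
Step 15: wait(T1) -> count=0 queue=[T2,T1] holders={T3}
Step 16: signal(T3) -> count=0 queue=[T1] holders={T2}
Final holders: {T2} -> T4 not in holders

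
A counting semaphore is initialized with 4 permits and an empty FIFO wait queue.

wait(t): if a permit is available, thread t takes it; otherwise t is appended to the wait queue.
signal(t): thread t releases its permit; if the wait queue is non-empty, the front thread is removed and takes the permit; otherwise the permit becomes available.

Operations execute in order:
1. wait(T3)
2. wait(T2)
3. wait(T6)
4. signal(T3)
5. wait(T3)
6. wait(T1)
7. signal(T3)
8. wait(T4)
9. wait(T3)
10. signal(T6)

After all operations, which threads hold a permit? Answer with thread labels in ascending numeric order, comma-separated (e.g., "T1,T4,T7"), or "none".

Answer: T1,T2,T3,T4

Derivation:
Step 1: wait(T3) -> count=3 queue=[] holders={T3}
Step 2: wait(T2) -> count=2 queue=[] holders={T2,T3}
Step 3: wait(T6) -> count=1 queue=[] holders={T2,T3,T6}
Step 4: signal(T3) -> count=2 queue=[] holders={T2,T6}
Step 5: wait(T3) -> count=1 queue=[] holders={T2,T3,T6}
Step 6: wait(T1) -> count=0 queue=[] holders={T1,T2,T3,T6}
Step 7: signal(T3) -> count=1 queue=[] holders={T1,T2,T6}
Step 8: wait(T4) -> count=0 queue=[] holders={T1,T2,T4,T6}
Step 9: wait(T3) -> count=0 queue=[T3] holders={T1,T2,T4,T6}
Step 10: signal(T6) -> count=0 queue=[] holders={T1,T2,T3,T4}
Final holders: T1,T2,T3,T4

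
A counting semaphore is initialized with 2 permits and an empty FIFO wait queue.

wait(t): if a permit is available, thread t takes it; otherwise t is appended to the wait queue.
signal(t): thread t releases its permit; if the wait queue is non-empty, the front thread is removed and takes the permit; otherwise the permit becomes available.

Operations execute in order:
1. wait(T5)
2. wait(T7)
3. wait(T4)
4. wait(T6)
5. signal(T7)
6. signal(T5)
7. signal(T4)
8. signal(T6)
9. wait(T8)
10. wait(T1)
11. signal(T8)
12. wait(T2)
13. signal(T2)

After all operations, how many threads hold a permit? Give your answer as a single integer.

Answer: 1

Derivation:
Step 1: wait(T5) -> count=1 queue=[] holders={T5}
Step 2: wait(T7) -> count=0 queue=[] holders={T5,T7}
Step 3: wait(T4) -> count=0 queue=[T4] holders={T5,T7}
Step 4: wait(T6) -> count=0 queue=[T4,T6] holders={T5,T7}
Step 5: signal(T7) -> count=0 queue=[T6] holders={T4,T5}
Step 6: signal(T5) -> count=0 queue=[] holders={T4,T6}
Step 7: signal(T4) -> count=1 queue=[] holders={T6}
Step 8: signal(T6) -> count=2 queue=[] holders={none}
Step 9: wait(T8) -> count=1 queue=[] holders={T8}
Step 10: wait(T1) -> count=0 queue=[] holders={T1,T8}
Step 11: signal(T8) -> count=1 queue=[] holders={T1}
Step 12: wait(T2) -> count=0 queue=[] holders={T1,T2}
Step 13: signal(T2) -> count=1 queue=[] holders={T1}
Final holders: {T1} -> 1 thread(s)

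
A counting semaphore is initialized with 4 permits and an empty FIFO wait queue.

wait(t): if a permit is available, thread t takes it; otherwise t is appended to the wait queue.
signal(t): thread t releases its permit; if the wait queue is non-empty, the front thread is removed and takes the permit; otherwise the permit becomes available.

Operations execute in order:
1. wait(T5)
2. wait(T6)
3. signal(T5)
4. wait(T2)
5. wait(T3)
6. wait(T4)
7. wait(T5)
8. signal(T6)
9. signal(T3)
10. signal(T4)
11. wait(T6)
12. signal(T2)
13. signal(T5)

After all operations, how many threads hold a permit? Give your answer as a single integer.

Step 1: wait(T5) -> count=3 queue=[] holders={T5}
Step 2: wait(T6) -> count=2 queue=[] holders={T5,T6}
Step 3: signal(T5) -> count=3 queue=[] holders={T6}
Step 4: wait(T2) -> count=2 queue=[] holders={T2,T6}
Step 5: wait(T3) -> count=1 queue=[] holders={T2,T3,T6}
Step 6: wait(T4) -> count=0 queue=[] holders={T2,T3,T4,T6}
Step 7: wait(T5) -> count=0 queue=[T5] holders={T2,T3,T4,T6}
Step 8: signal(T6) -> count=0 queue=[] holders={T2,T3,T4,T5}
Step 9: signal(T3) -> count=1 queue=[] holders={T2,T4,T5}
Step 10: signal(T4) -> count=2 queue=[] holders={T2,T5}
Step 11: wait(T6) -> count=1 queue=[] holders={T2,T5,T6}
Step 12: signal(T2) -> count=2 queue=[] holders={T5,T6}
Step 13: signal(T5) -> count=3 queue=[] holders={T6}
Final holders: {T6} -> 1 thread(s)

Answer: 1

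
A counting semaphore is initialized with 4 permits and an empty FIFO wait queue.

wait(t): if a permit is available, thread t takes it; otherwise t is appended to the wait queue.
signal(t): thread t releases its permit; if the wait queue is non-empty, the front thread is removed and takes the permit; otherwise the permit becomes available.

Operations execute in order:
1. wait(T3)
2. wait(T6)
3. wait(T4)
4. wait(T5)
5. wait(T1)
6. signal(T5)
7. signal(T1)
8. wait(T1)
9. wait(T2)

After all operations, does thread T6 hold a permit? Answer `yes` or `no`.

Step 1: wait(T3) -> count=3 queue=[] holders={T3}
Step 2: wait(T6) -> count=2 queue=[] holders={T3,T6}
Step 3: wait(T4) -> count=1 queue=[] holders={T3,T4,T6}
Step 4: wait(T5) -> count=0 queue=[] holders={T3,T4,T5,T6}
Step 5: wait(T1) -> count=0 queue=[T1] holders={T3,T4,T5,T6}
Step 6: signal(T5) -> count=0 queue=[] holders={T1,T3,T4,T6}
Step 7: signal(T1) -> count=1 queue=[] holders={T3,T4,T6}
Step 8: wait(T1) -> count=0 queue=[] holders={T1,T3,T4,T6}
Step 9: wait(T2) -> count=0 queue=[T2] holders={T1,T3,T4,T6}
Final holders: {T1,T3,T4,T6} -> T6 in holders

Answer: yes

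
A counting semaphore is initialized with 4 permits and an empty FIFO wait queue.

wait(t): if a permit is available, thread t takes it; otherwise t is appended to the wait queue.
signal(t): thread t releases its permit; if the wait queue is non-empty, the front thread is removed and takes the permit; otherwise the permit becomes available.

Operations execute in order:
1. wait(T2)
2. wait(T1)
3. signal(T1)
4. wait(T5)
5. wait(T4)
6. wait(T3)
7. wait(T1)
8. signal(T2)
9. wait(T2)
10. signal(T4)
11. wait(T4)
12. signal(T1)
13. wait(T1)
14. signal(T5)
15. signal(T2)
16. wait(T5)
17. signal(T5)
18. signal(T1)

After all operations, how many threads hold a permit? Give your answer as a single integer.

Answer: 2

Derivation:
Step 1: wait(T2) -> count=3 queue=[] holders={T2}
Step 2: wait(T1) -> count=2 queue=[] holders={T1,T2}
Step 3: signal(T1) -> count=3 queue=[] holders={T2}
Step 4: wait(T5) -> count=2 queue=[] holders={T2,T5}
Step 5: wait(T4) -> count=1 queue=[] holders={T2,T4,T5}
Step 6: wait(T3) -> count=0 queue=[] holders={T2,T3,T4,T5}
Step 7: wait(T1) -> count=0 queue=[T1] holders={T2,T3,T4,T5}
Step 8: signal(T2) -> count=0 queue=[] holders={T1,T3,T4,T5}
Step 9: wait(T2) -> count=0 queue=[T2] holders={T1,T3,T4,T5}
Step 10: signal(T4) -> count=0 queue=[] holders={T1,T2,T3,T5}
Step 11: wait(T4) -> count=0 queue=[T4] holders={T1,T2,T3,T5}
Step 12: signal(T1) -> count=0 queue=[] holders={T2,T3,T4,T5}
Step 13: wait(T1) -> count=0 queue=[T1] holders={T2,T3,T4,T5}
Step 14: signal(T5) -> count=0 queue=[] holders={T1,T2,T3,T4}
Step 15: signal(T2) -> count=1 queue=[] holders={T1,T3,T4}
Step 16: wait(T5) -> count=0 queue=[] holders={T1,T3,T4,T5}
Step 17: signal(T5) -> count=1 queue=[] holders={T1,T3,T4}
Step 18: signal(T1) -> count=2 queue=[] holders={T3,T4}
Final holders: {T3,T4} -> 2 thread(s)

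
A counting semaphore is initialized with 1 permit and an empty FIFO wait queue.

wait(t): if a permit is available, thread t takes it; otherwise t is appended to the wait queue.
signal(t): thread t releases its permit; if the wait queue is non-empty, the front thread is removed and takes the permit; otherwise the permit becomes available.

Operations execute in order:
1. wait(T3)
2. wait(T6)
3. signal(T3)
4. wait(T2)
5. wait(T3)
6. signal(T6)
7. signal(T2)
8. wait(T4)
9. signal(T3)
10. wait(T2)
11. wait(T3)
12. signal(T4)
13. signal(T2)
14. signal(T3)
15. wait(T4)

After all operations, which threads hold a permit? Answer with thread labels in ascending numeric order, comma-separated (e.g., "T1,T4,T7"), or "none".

Answer: T4

Derivation:
Step 1: wait(T3) -> count=0 queue=[] holders={T3}
Step 2: wait(T6) -> count=0 queue=[T6] holders={T3}
Step 3: signal(T3) -> count=0 queue=[] holders={T6}
Step 4: wait(T2) -> count=0 queue=[T2] holders={T6}
Step 5: wait(T3) -> count=0 queue=[T2,T3] holders={T6}
Step 6: signal(T6) -> count=0 queue=[T3] holders={T2}
Step 7: signal(T2) -> count=0 queue=[] holders={T3}
Step 8: wait(T4) -> count=0 queue=[T4] holders={T3}
Step 9: signal(T3) -> count=0 queue=[] holders={T4}
Step 10: wait(T2) -> count=0 queue=[T2] holders={T4}
Step 11: wait(T3) -> count=0 queue=[T2,T3] holders={T4}
Step 12: signal(T4) -> count=0 queue=[T3] holders={T2}
Step 13: signal(T2) -> count=0 queue=[] holders={T3}
Step 14: signal(T3) -> count=1 queue=[] holders={none}
Step 15: wait(T4) -> count=0 queue=[] holders={T4}
Final holders: T4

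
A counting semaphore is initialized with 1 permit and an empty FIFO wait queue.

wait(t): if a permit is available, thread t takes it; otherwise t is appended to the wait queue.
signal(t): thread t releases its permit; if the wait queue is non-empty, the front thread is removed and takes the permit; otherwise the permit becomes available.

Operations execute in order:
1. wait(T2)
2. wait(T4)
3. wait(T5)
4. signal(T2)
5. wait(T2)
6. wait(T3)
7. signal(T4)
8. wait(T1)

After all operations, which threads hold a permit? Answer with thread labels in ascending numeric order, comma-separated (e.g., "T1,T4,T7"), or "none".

Answer: T5

Derivation:
Step 1: wait(T2) -> count=0 queue=[] holders={T2}
Step 2: wait(T4) -> count=0 queue=[T4] holders={T2}
Step 3: wait(T5) -> count=0 queue=[T4,T5] holders={T2}
Step 4: signal(T2) -> count=0 queue=[T5] holders={T4}
Step 5: wait(T2) -> count=0 queue=[T5,T2] holders={T4}
Step 6: wait(T3) -> count=0 queue=[T5,T2,T3] holders={T4}
Step 7: signal(T4) -> count=0 queue=[T2,T3] holders={T5}
Step 8: wait(T1) -> count=0 queue=[T2,T3,T1] holders={T5}
Final holders: T5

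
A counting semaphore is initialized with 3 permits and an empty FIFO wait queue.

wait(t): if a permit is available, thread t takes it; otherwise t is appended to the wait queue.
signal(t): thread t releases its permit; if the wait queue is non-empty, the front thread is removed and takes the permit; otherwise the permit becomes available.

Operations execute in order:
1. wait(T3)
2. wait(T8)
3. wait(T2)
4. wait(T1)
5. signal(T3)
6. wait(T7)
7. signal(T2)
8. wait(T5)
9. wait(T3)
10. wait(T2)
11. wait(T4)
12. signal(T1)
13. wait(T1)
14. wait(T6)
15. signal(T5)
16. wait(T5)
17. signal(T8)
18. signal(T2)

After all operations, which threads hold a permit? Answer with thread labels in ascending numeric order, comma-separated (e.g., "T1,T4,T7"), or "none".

Step 1: wait(T3) -> count=2 queue=[] holders={T3}
Step 2: wait(T8) -> count=1 queue=[] holders={T3,T8}
Step 3: wait(T2) -> count=0 queue=[] holders={T2,T3,T8}
Step 4: wait(T1) -> count=0 queue=[T1] holders={T2,T3,T8}
Step 5: signal(T3) -> count=0 queue=[] holders={T1,T2,T8}
Step 6: wait(T7) -> count=0 queue=[T7] holders={T1,T2,T8}
Step 7: signal(T2) -> count=0 queue=[] holders={T1,T7,T8}
Step 8: wait(T5) -> count=0 queue=[T5] holders={T1,T7,T8}
Step 9: wait(T3) -> count=0 queue=[T5,T3] holders={T1,T7,T8}
Step 10: wait(T2) -> count=0 queue=[T5,T3,T2] holders={T1,T7,T8}
Step 11: wait(T4) -> count=0 queue=[T5,T3,T2,T4] holders={T1,T7,T8}
Step 12: signal(T1) -> count=0 queue=[T3,T2,T4] holders={T5,T7,T8}
Step 13: wait(T1) -> count=0 queue=[T3,T2,T4,T1] holders={T5,T7,T8}
Step 14: wait(T6) -> count=0 queue=[T3,T2,T4,T1,T6] holders={T5,T7,T8}
Step 15: signal(T5) -> count=0 queue=[T2,T4,T1,T6] holders={T3,T7,T8}
Step 16: wait(T5) -> count=0 queue=[T2,T4,T1,T6,T5] holders={T3,T7,T8}
Step 17: signal(T8) -> count=0 queue=[T4,T1,T6,T5] holders={T2,T3,T7}
Step 18: signal(T2) -> count=0 queue=[T1,T6,T5] holders={T3,T4,T7}
Final holders: T3,T4,T7

Answer: T3,T4,T7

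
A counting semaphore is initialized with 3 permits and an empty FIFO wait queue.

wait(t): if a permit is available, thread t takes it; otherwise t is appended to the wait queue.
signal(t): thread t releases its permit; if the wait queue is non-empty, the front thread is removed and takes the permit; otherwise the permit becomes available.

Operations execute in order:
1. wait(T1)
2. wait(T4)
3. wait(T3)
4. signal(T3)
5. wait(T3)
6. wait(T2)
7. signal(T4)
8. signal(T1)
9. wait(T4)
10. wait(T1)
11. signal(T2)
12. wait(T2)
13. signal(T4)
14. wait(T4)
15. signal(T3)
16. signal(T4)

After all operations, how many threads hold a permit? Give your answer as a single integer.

Step 1: wait(T1) -> count=2 queue=[] holders={T1}
Step 2: wait(T4) -> count=1 queue=[] holders={T1,T4}
Step 3: wait(T3) -> count=0 queue=[] holders={T1,T3,T4}
Step 4: signal(T3) -> count=1 queue=[] holders={T1,T4}
Step 5: wait(T3) -> count=0 queue=[] holders={T1,T3,T4}
Step 6: wait(T2) -> count=0 queue=[T2] holders={T1,T3,T4}
Step 7: signal(T4) -> count=0 queue=[] holders={T1,T2,T3}
Step 8: signal(T1) -> count=1 queue=[] holders={T2,T3}
Step 9: wait(T4) -> count=0 queue=[] holders={T2,T3,T4}
Step 10: wait(T1) -> count=0 queue=[T1] holders={T2,T3,T4}
Step 11: signal(T2) -> count=0 queue=[] holders={T1,T3,T4}
Step 12: wait(T2) -> count=0 queue=[T2] holders={T1,T3,T4}
Step 13: signal(T4) -> count=0 queue=[] holders={T1,T2,T3}
Step 14: wait(T4) -> count=0 queue=[T4] holders={T1,T2,T3}
Step 15: signal(T3) -> count=0 queue=[] holders={T1,T2,T4}
Step 16: signal(T4) -> count=1 queue=[] holders={T1,T2}
Final holders: {T1,T2} -> 2 thread(s)

Answer: 2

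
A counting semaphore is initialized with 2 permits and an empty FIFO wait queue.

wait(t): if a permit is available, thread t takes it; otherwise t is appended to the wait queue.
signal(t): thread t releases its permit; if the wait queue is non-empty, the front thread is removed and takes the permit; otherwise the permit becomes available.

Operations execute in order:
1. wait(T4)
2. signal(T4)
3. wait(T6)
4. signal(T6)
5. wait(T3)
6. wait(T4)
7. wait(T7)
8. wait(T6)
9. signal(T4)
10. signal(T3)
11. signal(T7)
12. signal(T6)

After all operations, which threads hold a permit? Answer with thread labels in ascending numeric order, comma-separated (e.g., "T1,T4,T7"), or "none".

Answer: none

Derivation:
Step 1: wait(T4) -> count=1 queue=[] holders={T4}
Step 2: signal(T4) -> count=2 queue=[] holders={none}
Step 3: wait(T6) -> count=1 queue=[] holders={T6}
Step 4: signal(T6) -> count=2 queue=[] holders={none}
Step 5: wait(T3) -> count=1 queue=[] holders={T3}
Step 6: wait(T4) -> count=0 queue=[] holders={T3,T4}
Step 7: wait(T7) -> count=0 queue=[T7] holders={T3,T4}
Step 8: wait(T6) -> count=0 queue=[T7,T6] holders={T3,T4}
Step 9: signal(T4) -> count=0 queue=[T6] holders={T3,T7}
Step 10: signal(T3) -> count=0 queue=[] holders={T6,T7}
Step 11: signal(T7) -> count=1 queue=[] holders={T6}
Step 12: signal(T6) -> count=2 queue=[] holders={none}
Final holders: none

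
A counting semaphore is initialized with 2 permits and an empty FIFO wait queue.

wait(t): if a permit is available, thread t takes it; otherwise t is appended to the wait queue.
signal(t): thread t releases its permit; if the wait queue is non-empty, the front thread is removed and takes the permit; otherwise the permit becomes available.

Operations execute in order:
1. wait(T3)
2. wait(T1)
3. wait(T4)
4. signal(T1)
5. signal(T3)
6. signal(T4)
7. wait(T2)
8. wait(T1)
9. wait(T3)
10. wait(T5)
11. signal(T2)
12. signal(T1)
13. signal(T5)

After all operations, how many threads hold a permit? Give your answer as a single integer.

Step 1: wait(T3) -> count=1 queue=[] holders={T3}
Step 2: wait(T1) -> count=0 queue=[] holders={T1,T3}
Step 3: wait(T4) -> count=0 queue=[T4] holders={T1,T3}
Step 4: signal(T1) -> count=0 queue=[] holders={T3,T4}
Step 5: signal(T3) -> count=1 queue=[] holders={T4}
Step 6: signal(T4) -> count=2 queue=[] holders={none}
Step 7: wait(T2) -> count=1 queue=[] holders={T2}
Step 8: wait(T1) -> count=0 queue=[] holders={T1,T2}
Step 9: wait(T3) -> count=0 queue=[T3] holders={T1,T2}
Step 10: wait(T5) -> count=0 queue=[T3,T5] holders={T1,T2}
Step 11: signal(T2) -> count=0 queue=[T5] holders={T1,T3}
Step 12: signal(T1) -> count=0 queue=[] holders={T3,T5}
Step 13: signal(T5) -> count=1 queue=[] holders={T3}
Final holders: {T3} -> 1 thread(s)

Answer: 1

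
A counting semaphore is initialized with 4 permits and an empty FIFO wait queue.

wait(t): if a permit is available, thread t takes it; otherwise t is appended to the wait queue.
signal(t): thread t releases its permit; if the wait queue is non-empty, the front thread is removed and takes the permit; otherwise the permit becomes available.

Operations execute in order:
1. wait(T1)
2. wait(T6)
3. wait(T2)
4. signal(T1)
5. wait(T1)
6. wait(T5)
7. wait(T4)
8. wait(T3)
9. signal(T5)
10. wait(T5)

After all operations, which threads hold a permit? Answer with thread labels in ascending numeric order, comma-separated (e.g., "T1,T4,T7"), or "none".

Step 1: wait(T1) -> count=3 queue=[] holders={T1}
Step 2: wait(T6) -> count=2 queue=[] holders={T1,T6}
Step 3: wait(T2) -> count=1 queue=[] holders={T1,T2,T6}
Step 4: signal(T1) -> count=2 queue=[] holders={T2,T6}
Step 5: wait(T1) -> count=1 queue=[] holders={T1,T2,T6}
Step 6: wait(T5) -> count=0 queue=[] holders={T1,T2,T5,T6}
Step 7: wait(T4) -> count=0 queue=[T4] holders={T1,T2,T5,T6}
Step 8: wait(T3) -> count=0 queue=[T4,T3] holders={T1,T2,T5,T6}
Step 9: signal(T5) -> count=0 queue=[T3] holders={T1,T2,T4,T6}
Step 10: wait(T5) -> count=0 queue=[T3,T5] holders={T1,T2,T4,T6}
Final holders: T1,T2,T4,T6

Answer: T1,T2,T4,T6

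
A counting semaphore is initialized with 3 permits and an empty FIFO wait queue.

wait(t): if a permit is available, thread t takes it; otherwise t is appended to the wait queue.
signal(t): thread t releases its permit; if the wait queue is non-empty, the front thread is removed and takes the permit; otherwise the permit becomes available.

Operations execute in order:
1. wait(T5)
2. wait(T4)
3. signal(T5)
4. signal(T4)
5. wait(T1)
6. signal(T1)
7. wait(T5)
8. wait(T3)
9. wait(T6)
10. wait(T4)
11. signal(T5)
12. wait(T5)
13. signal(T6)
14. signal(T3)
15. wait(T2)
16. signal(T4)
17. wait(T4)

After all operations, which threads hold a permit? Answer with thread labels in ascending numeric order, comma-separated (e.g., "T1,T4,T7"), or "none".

Answer: T2,T4,T5

Derivation:
Step 1: wait(T5) -> count=2 queue=[] holders={T5}
Step 2: wait(T4) -> count=1 queue=[] holders={T4,T5}
Step 3: signal(T5) -> count=2 queue=[] holders={T4}
Step 4: signal(T4) -> count=3 queue=[] holders={none}
Step 5: wait(T1) -> count=2 queue=[] holders={T1}
Step 6: signal(T1) -> count=3 queue=[] holders={none}
Step 7: wait(T5) -> count=2 queue=[] holders={T5}
Step 8: wait(T3) -> count=1 queue=[] holders={T3,T5}
Step 9: wait(T6) -> count=0 queue=[] holders={T3,T5,T6}
Step 10: wait(T4) -> count=0 queue=[T4] holders={T3,T5,T6}
Step 11: signal(T5) -> count=0 queue=[] holders={T3,T4,T6}
Step 12: wait(T5) -> count=0 queue=[T5] holders={T3,T4,T6}
Step 13: signal(T6) -> count=0 queue=[] holders={T3,T4,T5}
Step 14: signal(T3) -> count=1 queue=[] holders={T4,T5}
Step 15: wait(T2) -> count=0 queue=[] holders={T2,T4,T5}
Step 16: signal(T4) -> count=1 queue=[] holders={T2,T5}
Step 17: wait(T4) -> count=0 queue=[] holders={T2,T4,T5}
Final holders: T2,T4,T5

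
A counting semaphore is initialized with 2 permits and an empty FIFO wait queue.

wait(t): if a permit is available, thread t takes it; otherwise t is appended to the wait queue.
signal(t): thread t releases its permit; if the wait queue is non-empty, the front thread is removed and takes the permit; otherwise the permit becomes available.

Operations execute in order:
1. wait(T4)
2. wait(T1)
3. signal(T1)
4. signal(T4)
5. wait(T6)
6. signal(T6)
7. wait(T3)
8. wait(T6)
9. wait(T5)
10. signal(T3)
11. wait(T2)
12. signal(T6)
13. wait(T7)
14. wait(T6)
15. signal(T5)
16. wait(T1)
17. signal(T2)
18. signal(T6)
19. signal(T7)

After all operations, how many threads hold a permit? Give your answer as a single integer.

Step 1: wait(T4) -> count=1 queue=[] holders={T4}
Step 2: wait(T1) -> count=0 queue=[] holders={T1,T4}
Step 3: signal(T1) -> count=1 queue=[] holders={T4}
Step 4: signal(T4) -> count=2 queue=[] holders={none}
Step 5: wait(T6) -> count=1 queue=[] holders={T6}
Step 6: signal(T6) -> count=2 queue=[] holders={none}
Step 7: wait(T3) -> count=1 queue=[] holders={T3}
Step 8: wait(T6) -> count=0 queue=[] holders={T3,T6}
Step 9: wait(T5) -> count=0 queue=[T5] holders={T3,T6}
Step 10: signal(T3) -> count=0 queue=[] holders={T5,T6}
Step 11: wait(T2) -> count=0 queue=[T2] holders={T5,T6}
Step 12: signal(T6) -> count=0 queue=[] holders={T2,T5}
Step 13: wait(T7) -> count=0 queue=[T7] holders={T2,T5}
Step 14: wait(T6) -> count=0 queue=[T7,T6] holders={T2,T5}
Step 15: signal(T5) -> count=0 queue=[T6] holders={T2,T7}
Step 16: wait(T1) -> count=0 queue=[T6,T1] holders={T2,T7}
Step 17: signal(T2) -> count=0 queue=[T1] holders={T6,T7}
Step 18: signal(T6) -> count=0 queue=[] holders={T1,T7}
Step 19: signal(T7) -> count=1 queue=[] holders={T1}
Final holders: {T1} -> 1 thread(s)

Answer: 1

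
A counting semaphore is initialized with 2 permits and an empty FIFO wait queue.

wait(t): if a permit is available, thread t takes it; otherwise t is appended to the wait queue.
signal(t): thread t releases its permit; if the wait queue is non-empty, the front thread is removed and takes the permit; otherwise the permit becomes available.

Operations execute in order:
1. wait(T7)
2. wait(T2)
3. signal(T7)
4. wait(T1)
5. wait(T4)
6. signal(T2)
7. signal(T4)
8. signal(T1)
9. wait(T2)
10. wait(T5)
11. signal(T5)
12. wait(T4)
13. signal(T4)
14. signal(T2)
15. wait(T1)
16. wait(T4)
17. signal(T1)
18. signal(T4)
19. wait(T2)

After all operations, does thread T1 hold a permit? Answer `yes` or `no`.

Step 1: wait(T7) -> count=1 queue=[] holders={T7}
Step 2: wait(T2) -> count=0 queue=[] holders={T2,T7}
Step 3: signal(T7) -> count=1 queue=[] holders={T2}
Step 4: wait(T1) -> count=0 queue=[] holders={T1,T2}
Step 5: wait(T4) -> count=0 queue=[T4] holders={T1,T2}
Step 6: signal(T2) -> count=0 queue=[] holders={T1,T4}
Step 7: signal(T4) -> count=1 queue=[] holders={T1}
Step 8: signal(T1) -> count=2 queue=[] holders={none}
Step 9: wait(T2) -> count=1 queue=[] holders={T2}
Step 10: wait(T5) -> count=0 queue=[] holders={T2,T5}
Step 11: signal(T5) -> count=1 queue=[] holders={T2}
Step 12: wait(T4) -> count=0 queue=[] holders={T2,T4}
Step 13: signal(T4) -> count=1 queue=[] holders={T2}
Step 14: signal(T2) -> count=2 queue=[] holders={none}
Step 15: wait(T1) -> count=1 queue=[] holders={T1}
Step 16: wait(T4) -> count=0 queue=[] holders={T1,T4}
Step 17: signal(T1) -> count=1 queue=[] holders={T4}
Step 18: signal(T4) -> count=2 queue=[] holders={none}
Step 19: wait(T2) -> count=1 queue=[] holders={T2}
Final holders: {T2} -> T1 not in holders

Answer: no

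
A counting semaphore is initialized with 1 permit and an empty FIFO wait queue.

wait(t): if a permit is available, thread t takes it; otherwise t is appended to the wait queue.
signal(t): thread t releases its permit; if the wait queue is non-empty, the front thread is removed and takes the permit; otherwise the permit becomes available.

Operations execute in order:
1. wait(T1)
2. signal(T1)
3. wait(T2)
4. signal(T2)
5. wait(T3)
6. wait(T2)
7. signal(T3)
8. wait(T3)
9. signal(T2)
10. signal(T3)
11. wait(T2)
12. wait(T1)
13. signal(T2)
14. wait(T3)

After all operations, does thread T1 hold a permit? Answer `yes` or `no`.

Answer: yes

Derivation:
Step 1: wait(T1) -> count=0 queue=[] holders={T1}
Step 2: signal(T1) -> count=1 queue=[] holders={none}
Step 3: wait(T2) -> count=0 queue=[] holders={T2}
Step 4: signal(T2) -> count=1 queue=[] holders={none}
Step 5: wait(T3) -> count=0 queue=[] holders={T3}
Step 6: wait(T2) -> count=0 queue=[T2] holders={T3}
Step 7: signal(T3) -> count=0 queue=[] holders={T2}
Step 8: wait(T3) -> count=0 queue=[T3] holders={T2}
Step 9: signal(T2) -> count=0 queue=[] holders={T3}
Step 10: signal(T3) -> count=1 queue=[] holders={none}
Step 11: wait(T2) -> count=0 queue=[] holders={T2}
Step 12: wait(T1) -> count=0 queue=[T1] holders={T2}
Step 13: signal(T2) -> count=0 queue=[] holders={T1}
Step 14: wait(T3) -> count=0 queue=[T3] holders={T1}
Final holders: {T1} -> T1 in holders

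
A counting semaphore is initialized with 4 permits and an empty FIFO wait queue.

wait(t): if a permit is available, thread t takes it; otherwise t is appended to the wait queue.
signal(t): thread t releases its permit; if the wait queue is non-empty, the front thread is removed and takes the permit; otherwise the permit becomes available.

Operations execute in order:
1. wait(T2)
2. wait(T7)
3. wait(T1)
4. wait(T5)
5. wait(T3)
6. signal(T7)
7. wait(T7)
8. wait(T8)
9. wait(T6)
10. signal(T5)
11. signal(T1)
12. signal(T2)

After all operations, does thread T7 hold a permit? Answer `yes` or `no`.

Answer: yes

Derivation:
Step 1: wait(T2) -> count=3 queue=[] holders={T2}
Step 2: wait(T7) -> count=2 queue=[] holders={T2,T7}
Step 3: wait(T1) -> count=1 queue=[] holders={T1,T2,T7}
Step 4: wait(T5) -> count=0 queue=[] holders={T1,T2,T5,T7}
Step 5: wait(T3) -> count=0 queue=[T3] holders={T1,T2,T5,T7}
Step 6: signal(T7) -> count=0 queue=[] holders={T1,T2,T3,T5}
Step 7: wait(T7) -> count=0 queue=[T7] holders={T1,T2,T3,T5}
Step 8: wait(T8) -> count=0 queue=[T7,T8] holders={T1,T2,T3,T5}
Step 9: wait(T6) -> count=0 queue=[T7,T8,T6] holders={T1,T2,T3,T5}
Step 10: signal(T5) -> count=0 queue=[T8,T6] holders={T1,T2,T3,T7}
Step 11: signal(T1) -> count=0 queue=[T6] holders={T2,T3,T7,T8}
Step 12: signal(T2) -> count=0 queue=[] holders={T3,T6,T7,T8}
Final holders: {T3,T6,T7,T8} -> T7 in holders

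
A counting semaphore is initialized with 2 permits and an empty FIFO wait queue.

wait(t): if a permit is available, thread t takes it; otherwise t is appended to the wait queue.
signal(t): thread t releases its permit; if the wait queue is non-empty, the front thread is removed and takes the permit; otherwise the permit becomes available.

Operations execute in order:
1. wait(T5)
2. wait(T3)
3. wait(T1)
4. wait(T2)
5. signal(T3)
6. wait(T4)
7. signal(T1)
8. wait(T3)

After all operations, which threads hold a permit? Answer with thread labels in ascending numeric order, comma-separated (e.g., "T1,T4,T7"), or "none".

Step 1: wait(T5) -> count=1 queue=[] holders={T5}
Step 2: wait(T3) -> count=0 queue=[] holders={T3,T5}
Step 3: wait(T1) -> count=0 queue=[T1] holders={T3,T5}
Step 4: wait(T2) -> count=0 queue=[T1,T2] holders={T3,T5}
Step 5: signal(T3) -> count=0 queue=[T2] holders={T1,T5}
Step 6: wait(T4) -> count=0 queue=[T2,T4] holders={T1,T5}
Step 7: signal(T1) -> count=0 queue=[T4] holders={T2,T5}
Step 8: wait(T3) -> count=0 queue=[T4,T3] holders={T2,T5}
Final holders: T2,T5

Answer: T2,T5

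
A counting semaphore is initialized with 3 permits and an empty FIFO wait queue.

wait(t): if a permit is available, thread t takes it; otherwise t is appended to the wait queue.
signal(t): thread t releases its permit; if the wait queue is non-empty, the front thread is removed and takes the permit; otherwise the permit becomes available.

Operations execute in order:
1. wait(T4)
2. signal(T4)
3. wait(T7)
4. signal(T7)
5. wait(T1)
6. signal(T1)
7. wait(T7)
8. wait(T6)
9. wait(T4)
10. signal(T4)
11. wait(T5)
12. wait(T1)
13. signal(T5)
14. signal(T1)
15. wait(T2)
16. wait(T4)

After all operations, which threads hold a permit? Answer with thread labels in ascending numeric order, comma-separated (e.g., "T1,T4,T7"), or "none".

Step 1: wait(T4) -> count=2 queue=[] holders={T4}
Step 2: signal(T4) -> count=3 queue=[] holders={none}
Step 3: wait(T7) -> count=2 queue=[] holders={T7}
Step 4: signal(T7) -> count=3 queue=[] holders={none}
Step 5: wait(T1) -> count=2 queue=[] holders={T1}
Step 6: signal(T1) -> count=3 queue=[] holders={none}
Step 7: wait(T7) -> count=2 queue=[] holders={T7}
Step 8: wait(T6) -> count=1 queue=[] holders={T6,T7}
Step 9: wait(T4) -> count=0 queue=[] holders={T4,T6,T7}
Step 10: signal(T4) -> count=1 queue=[] holders={T6,T7}
Step 11: wait(T5) -> count=0 queue=[] holders={T5,T6,T7}
Step 12: wait(T1) -> count=0 queue=[T1] holders={T5,T6,T7}
Step 13: signal(T5) -> count=0 queue=[] holders={T1,T6,T7}
Step 14: signal(T1) -> count=1 queue=[] holders={T6,T7}
Step 15: wait(T2) -> count=0 queue=[] holders={T2,T6,T7}
Step 16: wait(T4) -> count=0 queue=[T4] holders={T2,T6,T7}
Final holders: T2,T6,T7

Answer: T2,T6,T7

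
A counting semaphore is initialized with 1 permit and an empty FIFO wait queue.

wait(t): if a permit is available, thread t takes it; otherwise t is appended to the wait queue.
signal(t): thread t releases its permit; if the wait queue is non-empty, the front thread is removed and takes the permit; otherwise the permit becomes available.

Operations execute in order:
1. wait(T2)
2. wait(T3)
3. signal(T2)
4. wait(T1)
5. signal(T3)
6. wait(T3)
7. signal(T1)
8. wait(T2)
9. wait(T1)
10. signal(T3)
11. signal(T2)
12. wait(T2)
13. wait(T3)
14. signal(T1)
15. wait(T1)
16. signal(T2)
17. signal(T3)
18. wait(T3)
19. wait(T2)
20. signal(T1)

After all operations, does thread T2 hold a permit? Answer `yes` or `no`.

Step 1: wait(T2) -> count=0 queue=[] holders={T2}
Step 2: wait(T3) -> count=0 queue=[T3] holders={T2}
Step 3: signal(T2) -> count=0 queue=[] holders={T3}
Step 4: wait(T1) -> count=0 queue=[T1] holders={T3}
Step 5: signal(T3) -> count=0 queue=[] holders={T1}
Step 6: wait(T3) -> count=0 queue=[T3] holders={T1}
Step 7: signal(T1) -> count=0 queue=[] holders={T3}
Step 8: wait(T2) -> count=0 queue=[T2] holders={T3}
Step 9: wait(T1) -> count=0 queue=[T2,T1] holders={T3}
Step 10: signal(T3) -> count=0 queue=[T1] holders={T2}
Step 11: signal(T2) -> count=0 queue=[] holders={T1}
Step 12: wait(T2) -> count=0 queue=[T2] holders={T1}
Step 13: wait(T3) -> count=0 queue=[T2,T3] holders={T1}
Step 14: signal(T1) -> count=0 queue=[T3] holders={T2}
Step 15: wait(T1) -> count=0 queue=[T3,T1] holders={T2}
Step 16: signal(T2) -> count=0 queue=[T1] holders={T3}
Step 17: signal(T3) -> count=0 queue=[] holders={T1}
Step 18: wait(T3) -> count=0 queue=[T3] holders={T1}
Step 19: wait(T2) -> count=0 queue=[T3,T2] holders={T1}
Step 20: signal(T1) -> count=0 queue=[T2] holders={T3}
Final holders: {T3} -> T2 not in holders

Answer: no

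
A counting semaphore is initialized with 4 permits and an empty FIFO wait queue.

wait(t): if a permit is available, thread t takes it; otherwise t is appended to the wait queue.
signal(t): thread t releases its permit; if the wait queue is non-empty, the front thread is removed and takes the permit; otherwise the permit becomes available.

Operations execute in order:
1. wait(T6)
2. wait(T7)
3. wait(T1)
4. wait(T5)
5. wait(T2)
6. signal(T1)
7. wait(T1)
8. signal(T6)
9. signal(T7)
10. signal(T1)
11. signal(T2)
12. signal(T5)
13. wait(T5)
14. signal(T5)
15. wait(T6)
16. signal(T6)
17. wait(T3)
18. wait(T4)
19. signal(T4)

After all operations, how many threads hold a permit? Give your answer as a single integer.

Step 1: wait(T6) -> count=3 queue=[] holders={T6}
Step 2: wait(T7) -> count=2 queue=[] holders={T6,T7}
Step 3: wait(T1) -> count=1 queue=[] holders={T1,T6,T7}
Step 4: wait(T5) -> count=0 queue=[] holders={T1,T5,T6,T7}
Step 5: wait(T2) -> count=0 queue=[T2] holders={T1,T5,T6,T7}
Step 6: signal(T1) -> count=0 queue=[] holders={T2,T5,T6,T7}
Step 7: wait(T1) -> count=0 queue=[T1] holders={T2,T5,T6,T7}
Step 8: signal(T6) -> count=0 queue=[] holders={T1,T2,T5,T7}
Step 9: signal(T7) -> count=1 queue=[] holders={T1,T2,T5}
Step 10: signal(T1) -> count=2 queue=[] holders={T2,T5}
Step 11: signal(T2) -> count=3 queue=[] holders={T5}
Step 12: signal(T5) -> count=4 queue=[] holders={none}
Step 13: wait(T5) -> count=3 queue=[] holders={T5}
Step 14: signal(T5) -> count=4 queue=[] holders={none}
Step 15: wait(T6) -> count=3 queue=[] holders={T6}
Step 16: signal(T6) -> count=4 queue=[] holders={none}
Step 17: wait(T3) -> count=3 queue=[] holders={T3}
Step 18: wait(T4) -> count=2 queue=[] holders={T3,T4}
Step 19: signal(T4) -> count=3 queue=[] holders={T3}
Final holders: {T3} -> 1 thread(s)

Answer: 1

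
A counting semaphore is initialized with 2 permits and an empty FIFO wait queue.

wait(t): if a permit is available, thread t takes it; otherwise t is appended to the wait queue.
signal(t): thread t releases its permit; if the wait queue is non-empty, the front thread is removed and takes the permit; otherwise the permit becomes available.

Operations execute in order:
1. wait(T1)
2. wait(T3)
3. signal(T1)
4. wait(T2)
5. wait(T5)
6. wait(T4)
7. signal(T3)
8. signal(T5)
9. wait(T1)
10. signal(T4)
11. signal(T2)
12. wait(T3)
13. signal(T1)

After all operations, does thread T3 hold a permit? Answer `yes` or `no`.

Answer: yes

Derivation:
Step 1: wait(T1) -> count=1 queue=[] holders={T1}
Step 2: wait(T3) -> count=0 queue=[] holders={T1,T3}
Step 3: signal(T1) -> count=1 queue=[] holders={T3}
Step 4: wait(T2) -> count=0 queue=[] holders={T2,T3}
Step 5: wait(T5) -> count=0 queue=[T5] holders={T2,T3}
Step 6: wait(T4) -> count=0 queue=[T5,T4] holders={T2,T3}
Step 7: signal(T3) -> count=0 queue=[T4] holders={T2,T5}
Step 8: signal(T5) -> count=0 queue=[] holders={T2,T4}
Step 9: wait(T1) -> count=0 queue=[T1] holders={T2,T4}
Step 10: signal(T4) -> count=0 queue=[] holders={T1,T2}
Step 11: signal(T2) -> count=1 queue=[] holders={T1}
Step 12: wait(T3) -> count=0 queue=[] holders={T1,T3}
Step 13: signal(T1) -> count=1 queue=[] holders={T3}
Final holders: {T3} -> T3 in holders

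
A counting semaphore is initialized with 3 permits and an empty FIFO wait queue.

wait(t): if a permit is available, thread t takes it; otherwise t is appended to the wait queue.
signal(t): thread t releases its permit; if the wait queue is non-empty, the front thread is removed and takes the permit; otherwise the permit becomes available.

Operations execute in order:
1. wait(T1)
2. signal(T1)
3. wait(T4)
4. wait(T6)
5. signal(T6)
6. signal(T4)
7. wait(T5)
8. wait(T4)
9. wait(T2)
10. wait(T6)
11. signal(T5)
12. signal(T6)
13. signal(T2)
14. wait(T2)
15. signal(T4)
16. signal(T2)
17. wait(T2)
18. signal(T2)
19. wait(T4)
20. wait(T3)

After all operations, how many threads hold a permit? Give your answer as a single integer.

Answer: 2

Derivation:
Step 1: wait(T1) -> count=2 queue=[] holders={T1}
Step 2: signal(T1) -> count=3 queue=[] holders={none}
Step 3: wait(T4) -> count=2 queue=[] holders={T4}
Step 4: wait(T6) -> count=1 queue=[] holders={T4,T6}
Step 5: signal(T6) -> count=2 queue=[] holders={T4}
Step 6: signal(T4) -> count=3 queue=[] holders={none}
Step 7: wait(T5) -> count=2 queue=[] holders={T5}
Step 8: wait(T4) -> count=1 queue=[] holders={T4,T5}
Step 9: wait(T2) -> count=0 queue=[] holders={T2,T4,T5}
Step 10: wait(T6) -> count=0 queue=[T6] holders={T2,T4,T5}
Step 11: signal(T5) -> count=0 queue=[] holders={T2,T4,T6}
Step 12: signal(T6) -> count=1 queue=[] holders={T2,T4}
Step 13: signal(T2) -> count=2 queue=[] holders={T4}
Step 14: wait(T2) -> count=1 queue=[] holders={T2,T4}
Step 15: signal(T4) -> count=2 queue=[] holders={T2}
Step 16: signal(T2) -> count=3 queue=[] holders={none}
Step 17: wait(T2) -> count=2 queue=[] holders={T2}
Step 18: signal(T2) -> count=3 queue=[] holders={none}
Step 19: wait(T4) -> count=2 queue=[] holders={T4}
Step 20: wait(T3) -> count=1 queue=[] holders={T3,T4}
Final holders: {T3,T4} -> 2 thread(s)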